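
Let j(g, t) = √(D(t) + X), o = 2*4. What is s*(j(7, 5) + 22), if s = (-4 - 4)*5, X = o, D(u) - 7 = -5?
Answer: -880 - 40*√10 ≈ -1006.5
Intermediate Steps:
o = 8
D(u) = 2 (D(u) = 7 - 5 = 2)
X = 8
j(g, t) = √10 (j(g, t) = √(2 + 8) = √10)
s = -40 (s = -8*5 = -40)
s*(j(7, 5) + 22) = -40*(√10 + 22) = -40*(22 + √10) = -880 - 40*√10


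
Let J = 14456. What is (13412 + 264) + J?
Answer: 28132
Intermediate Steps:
(13412 + 264) + J = (13412 + 264) + 14456 = 13676 + 14456 = 28132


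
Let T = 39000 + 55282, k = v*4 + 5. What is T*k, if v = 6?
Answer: 2734178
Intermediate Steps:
k = 29 (k = 6*4 + 5 = 24 + 5 = 29)
T = 94282
T*k = 94282*29 = 2734178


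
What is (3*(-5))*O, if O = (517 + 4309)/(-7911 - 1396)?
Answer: 72390/9307 ≈ 7.7780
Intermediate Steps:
O = -4826/9307 (O = 4826/(-9307) = 4826*(-1/9307) = -4826/9307 ≈ -0.51853)
(3*(-5))*O = (3*(-5))*(-4826/9307) = -15*(-4826/9307) = 72390/9307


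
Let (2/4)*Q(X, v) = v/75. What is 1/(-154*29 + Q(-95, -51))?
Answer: -25/111684 ≈ -0.00022385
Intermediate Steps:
Q(X, v) = 2*v/75 (Q(X, v) = 2*(v/75) = 2*v/75)
1/(-154*29 + Q(-95, -51)) = 1/(-154*29 + (2/75)*(-51)) = 1/(-4466 - 34/25) = 1/(-111684/25) = -25/111684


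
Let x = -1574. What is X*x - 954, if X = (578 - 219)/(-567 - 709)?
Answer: -326119/638 ≈ -511.16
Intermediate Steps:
X = -359/1276 (X = 359/(-1276) = 359*(-1/1276) = -359/1276 ≈ -0.28135)
X*x - 954 = -359/1276*(-1574) - 954 = 282533/638 - 954 = -326119/638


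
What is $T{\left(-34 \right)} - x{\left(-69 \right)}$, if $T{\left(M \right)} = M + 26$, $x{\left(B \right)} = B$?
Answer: $61$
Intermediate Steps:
$T{\left(M \right)} = 26 + M$
$T{\left(-34 \right)} - x{\left(-69 \right)} = \left(26 - 34\right) - -69 = -8 + 69 = 61$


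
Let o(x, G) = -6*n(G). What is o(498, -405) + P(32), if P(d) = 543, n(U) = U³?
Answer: 398581293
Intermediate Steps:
o(x, G) = -6*G³
o(498, -405) + P(32) = -6*(-405)³ + 543 = -6*(-66430125) + 543 = 398580750 + 543 = 398581293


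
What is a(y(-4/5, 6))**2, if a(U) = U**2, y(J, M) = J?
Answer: 256/625 ≈ 0.40960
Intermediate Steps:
a(y(-4/5, 6))**2 = ((-4/5)**2)**2 = (16/25)**2 = 256/625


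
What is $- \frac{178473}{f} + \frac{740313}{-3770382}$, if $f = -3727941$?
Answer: $- \frac{33125901569}{223107327674} \approx -0.14848$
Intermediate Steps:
$- \frac{178473}{f} + \frac{740313}{-3770382} = - \frac{178473}{-3727941} + \frac{740313}{-3770382} = \left(-178473\right) \left(- \frac{1}{3727941}\right) + 740313 \left(- \frac{1}{3770382}\right) = \frac{59491}{1242647} - \frac{35253}{179542} = - \frac{33125901569}{223107327674}$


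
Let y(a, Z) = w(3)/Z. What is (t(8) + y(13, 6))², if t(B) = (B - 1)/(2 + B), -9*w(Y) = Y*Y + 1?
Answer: 19321/72900 ≈ 0.26503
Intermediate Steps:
w(Y) = -⅑ - Y²/9 (w(Y) = -(Y*Y + 1)/9 = -(Y² + 1)/9 = -(1 + Y²)/9 = -⅑ - Y²/9)
y(a, Z) = -10/(9*Z) (y(a, Z) = (-⅑ - ⅑*3²)/Z = (-⅑ - ⅑*9)/Z = (-⅑ - 1)/Z = -10/(9*Z))
t(B) = (-1 + B)/(2 + B)
(t(8) + y(13, 6))² = ((-1 + 8)/(2 + 8) - 10/9/6)² = (7/10 - 10/9*⅙)² = ((⅒)*7 - 5/27)² = (7/10 - 5/27)² = (139/270)² = 19321/72900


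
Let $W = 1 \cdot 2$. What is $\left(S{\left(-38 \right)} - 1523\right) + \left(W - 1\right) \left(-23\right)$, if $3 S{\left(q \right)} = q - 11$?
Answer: $- \frac{4687}{3} \approx -1562.3$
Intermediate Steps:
$S{\left(q \right)} = - \frac{11}{3} + \frac{q}{3}$ ($S{\left(q \right)} = \frac{q - 11}{3} = \frac{-11 + q}{3} = - \frac{11}{3} + \frac{q}{3}$)
$W = 2$
$\left(S{\left(-38 \right)} - 1523\right) + \left(W - 1\right) \left(-23\right) = \left(\left(- \frac{11}{3} + \frac{1}{3} \left(-38\right)\right) - 1523\right) + \left(2 - 1\right) \left(-23\right) = \left(\left(- \frac{11}{3} - \frac{38}{3}\right) - 1523\right) + \left(2 - 1\right) \left(-23\right) = \left(- \frac{49}{3} - 1523\right) + 1 \left(-23\right) = - \frac{4618}{3} - 23 = - \frac{4687}{3}$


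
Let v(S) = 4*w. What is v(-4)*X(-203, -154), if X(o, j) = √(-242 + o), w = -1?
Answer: -4*I*√445 ≈ -84.38*I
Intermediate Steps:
v(S) = -4 (v(S) = 4*(-1) = -4)
v(-4)*X(-203, -154) = -4*√(-242 - 203) = -4*I*√445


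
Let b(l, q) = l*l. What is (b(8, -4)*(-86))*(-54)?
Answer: 297216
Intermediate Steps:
b(l, q) = l²
(b(8, -4)*(-86))*(-54) = (8²*(-86))*(-54) = (64*(-86))*(-54) = -5504*(-54) = 297216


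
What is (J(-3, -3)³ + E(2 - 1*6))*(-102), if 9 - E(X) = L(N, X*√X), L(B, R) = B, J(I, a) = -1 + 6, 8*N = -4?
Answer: -13719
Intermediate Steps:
N = -½ (N = (⅛)*(-4) = -½ ≈ -0.50000)
J(I, a) = 5
E(X) = 19/2 (E(X) = 9 - 1*(-½) = 9 + ½ = 19/2)
(J(-3, -3)³ + E(2 - 1*6))*(-102) = (5³ + 19/2)*(-102) = (125 + 19/2)*(-102) = (269/2)*(-102) = -13719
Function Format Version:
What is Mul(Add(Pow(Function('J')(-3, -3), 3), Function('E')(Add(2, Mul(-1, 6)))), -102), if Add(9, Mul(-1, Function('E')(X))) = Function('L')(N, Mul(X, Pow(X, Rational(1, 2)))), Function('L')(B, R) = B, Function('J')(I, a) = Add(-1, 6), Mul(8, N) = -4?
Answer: -13719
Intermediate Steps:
N = Rational(-1, 2) (N = Mul(Rational(1, 8), -4) = Rational(-1, 2) ≈ -0.50000)
Function('J')(I, a) = 5
Function('E')(X) = Rational(19, 2) (Function('E')(X) = Add(9, Mul(-1, Rational(-1, 2))) = Add(9, Rational(1, 2)) = Rational(19, 2))
Mul(Add(Pow(Function('J')(-3, -3), 3), Function('E')(Add(2, Mul(-1, 6)))), -102) = Mul(Add(Pow(5, 3), Rational(19, 2)), -102) = Mul(Add(125, Rational(19, 2)), -102) = Mul(Rational(269, 2), -102) = -13719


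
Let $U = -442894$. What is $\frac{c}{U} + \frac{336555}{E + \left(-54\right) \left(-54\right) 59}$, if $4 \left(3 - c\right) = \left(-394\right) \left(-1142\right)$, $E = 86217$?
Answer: $\frac{29684736749}{19063707889} \approx 1.5571$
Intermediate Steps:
$c = -112484$ ($c = 3 - \frac{\left(-394\right) \left(-1142\right)}{4} = 3 - 112487 = -112484$)
$\frac{c}{U} + \frac{336555}{E + \left(-54\right) \left(-54\right) 59} = - \frac{112484}{-442894} + \frac{336555}{86217 + \left(-54\right) \left(-54\right) 59} = \left(-112484\right) \left(- \frac{1}{442894}\right) + \frac{336555}{86217 + 2916 \cdot 59} = \frac{56242}{221447} + \frac{336555}{86217 + 172044} = \frac{56242}{221447} + \frac{336555}{258261} = \frac{56242}{221447} + 336555 \cdot \frac{1}{258261} = \frac{56242}{221447} + \frac{112185}{86087} = \frac{29684736749}{19063707889}$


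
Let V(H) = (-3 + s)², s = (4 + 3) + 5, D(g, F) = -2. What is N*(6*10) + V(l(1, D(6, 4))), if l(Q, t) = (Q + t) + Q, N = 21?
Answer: 1341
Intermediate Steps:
s = 12 (s = 7 + 5 = 12)
l(Q, t) = t + 2*Q
V(H) = 81 (V(H) = (-3 + 12)² = 9² = 81)
N*(6*10) + V(l(1, D(6, 4))) = 21*(6*10) + 81 = 21*60 + 81 = 1260 + 81 = 1341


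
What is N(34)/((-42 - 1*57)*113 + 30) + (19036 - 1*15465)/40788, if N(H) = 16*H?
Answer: 5884325/151690572 ≈ 0.038792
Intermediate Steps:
N(34)/((-42 - 1*57)*113 + 30) + (19036 - 1*15465)/40788 = (16*34)/((-42 - 1*57)*113 + 30) + (19036 - 1*15465)/40788 = 544/((-42 - 57)*113 + 30) + (19036 - 15465)*(1/40788) = 544/(-99*113 + 30) + 3571*(1/40788) = 544/(-11187 + 30) + 3571/40788 = 544/(-11157) + 3571/40788 = 544*(-1/11157) + 3571/40788 = -544/11157 + 3571/40788 = 5884325/151690572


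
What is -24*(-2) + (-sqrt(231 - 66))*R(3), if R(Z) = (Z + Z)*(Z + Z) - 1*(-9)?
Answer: 48 - 45*sqrt(165) ≈ -530.04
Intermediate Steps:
R(Z) = 9 + 4*Z**2 (R(Z) = (2*Z)*(2*Z) + 9 = 4*Z**2 + 9 = 9 + 4*Z**2)
-24*(-2) + (-sqrt(231 - 66))*R(3) = -24*(-2) + (-sqrt(231 - 66))*(9 + 4*3**2) = 48 + (-sqrt(165))*(9 + 4*9) = 48 + (-sqrt(165))*(9 + 36) = 48 - sqrt(165)*45 = 48 - 45*sqrt(165)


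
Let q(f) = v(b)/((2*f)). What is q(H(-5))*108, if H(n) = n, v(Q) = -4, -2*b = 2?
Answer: 216/5 ≈ 43.200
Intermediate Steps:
b = -1 (b = -½*2 = -1)
q(f) = -2/f (q(f) = -4*1/(2*f) = -2/f)
q(H(-5))*108 = -2/(-5)*108 = -2*(-⅕)*108 = (⅖)*108 = 216/5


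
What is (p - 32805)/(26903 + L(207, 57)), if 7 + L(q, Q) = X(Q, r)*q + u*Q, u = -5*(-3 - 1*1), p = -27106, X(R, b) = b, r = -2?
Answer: -59911/27622 ≈ -2.1690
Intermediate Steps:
u = 20 (u = -5*(-3 - 1) = -5*(-4) = 20)
L(q, Q) = -7 - 2*q + 20*Q (L(q, Q) = -7 + (-2*q + 20*Q) = -7 - 2*q + 20*Q)
(p - 32805)/(26903 + L(207, 57)) = (-27106 - 32805)/(26903 + (-7 - 2*207 + 20*57)) = -59911/(26903 + (-7 - 414 + 1140)) = -59911/(26903 + 719) = -59911/27622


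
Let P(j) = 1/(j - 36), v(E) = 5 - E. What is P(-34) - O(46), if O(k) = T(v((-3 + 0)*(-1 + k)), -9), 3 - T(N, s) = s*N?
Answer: -88411/70 ≈ -1263.0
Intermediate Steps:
T(N, s) = 3 - N*s (T(N, s) = 3 - s*N = 3 - N*s)
O(k) = 21 + 27*k (O(k) = 3 - 1*(5 - (-3 + 0)*(-1 + k))*(-9) = 3 - 1*(5 - (-3)*(-1 + k))*(-9) = 3 - 1*(5 - (3 - 3*k))*(-9) = 3 - 1*(5 + (-3 + 3*k))*(-9) = 3 - 1*(2 + 3*k)*(-9) = 3 + (18 + 27*k) = 21 + 27*k)
P(j) = 1/(-36 + j)
P(-34) - O(46) = 1/(-36 - 34) - (21 + 27*46) = 1/(-70) - (21 + 1242) = -1/70 - 1*1263 = -1/70 - 1263 = -88411/70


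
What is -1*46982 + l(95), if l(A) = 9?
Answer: -46973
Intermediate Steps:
-1*46982 + l(95) = -1*46982 + 9 = -46982 + 9 = -46973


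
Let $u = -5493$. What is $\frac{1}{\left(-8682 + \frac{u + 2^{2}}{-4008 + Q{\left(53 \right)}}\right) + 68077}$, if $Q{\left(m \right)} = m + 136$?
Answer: $\frac{3819}{226834994} \approx 1.6836 \cdot 10^{-5}$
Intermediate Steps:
$Q{\left(m \right)} = 136 + m$
$\frac{1}{\left(-8682 + \frac{u + 2^{2}}{-4008 + Q{\left(53 \right)}}\right) + 68077} = \frac{1}{\left(-8682 + \frac{-5493 + 2^{2}}{-4008 + \left(136 + 53\right)}\right) + 68077} = \frac{1}{\left(-8682 + \frac{-5493 + 4}{-4008 + 189}\right) + 68077} = \frac{1}{\left(-8682 - \frac{5489}{-3819}\right) + 68077} = \frac{1}{\left(-8682 - - \frac{5489}{3819}\right) + 68077} = \frac{1}{\left(-8682 + \frac{5489}{3819}\right) + 68077} = \frac{1}{- \frac{33151069}{3819} + 68077} = \frac{1}{\frac{226834994}{3819}} = \frac{3819}{226834994}$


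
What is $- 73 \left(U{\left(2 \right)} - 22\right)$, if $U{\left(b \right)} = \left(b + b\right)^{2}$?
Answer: $438$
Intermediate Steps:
$U{\left(b \right)} = 4 b^{2}$ ($U{\left(b \right)} = \left(2 b\right)^{2} = 4 b^{2}$)
$- 73 \left(U{\left(2 \right)} - 22\right) = - 73 \left(4 \cdot 2^{2} - 22\right) = - 73 \left(4 \cdot 4 - 22\right) = - 73 \left(16 - 22\right) = \left(-73\right) \left(-6\right) = 438$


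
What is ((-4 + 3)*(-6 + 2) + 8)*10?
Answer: 120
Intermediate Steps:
((-4 + 3)*(-6 + 2) + 8)*10 = (-1*(-4) + 8)*10 = (4 + 8)*10 = 12*10 = 120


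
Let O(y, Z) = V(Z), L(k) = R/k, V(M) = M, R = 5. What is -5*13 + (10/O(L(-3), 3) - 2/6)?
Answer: -62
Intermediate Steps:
L(k) = 5/k
O(y, Z) = Z
-5*13 + (10/O(L(-3), 3) - 2/6) = -5*13 + (10/3 - 2/6) = -65 + (10*(1/3) - 2*1/6) = -65 + (10/3 - 1/3) = -65 + 3 = -62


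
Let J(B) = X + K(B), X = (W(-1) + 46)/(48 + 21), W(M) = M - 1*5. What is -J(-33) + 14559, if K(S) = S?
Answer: 1006808/69 ≈ 14591.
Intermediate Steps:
W(M) = -5 + M (W(M) = M - 5 = -5 + M)
X = 40/69 (X = ((-5 - 1) + 46)/(48 + 21) = (-6 + 46)/69 = 40*(1/69) = 40/69 ≈ 0.57971)
J(B) = 40/69 + B
-J(-33) + 14559 = -(40/69 - 33) + 14559 = -1*(-2237/69) + 14559 = 2237/69 + 14559 = 1006808/69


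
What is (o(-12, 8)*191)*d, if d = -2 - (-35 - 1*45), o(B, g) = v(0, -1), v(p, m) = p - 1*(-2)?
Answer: 29796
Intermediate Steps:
v(p, m) = 2 + p (v(p, m) = p + 2 = 2 + p)
o(B, g) = 2 (o(B, g) = 2 + 0 = 2)
d = 78 (d = -2 - (-35 - 45) = -2 - 1*(-80) = -2 + 80 = 78)
(o(-12, 8)*191)*d = (2*191)*78 = 382*78 = 29796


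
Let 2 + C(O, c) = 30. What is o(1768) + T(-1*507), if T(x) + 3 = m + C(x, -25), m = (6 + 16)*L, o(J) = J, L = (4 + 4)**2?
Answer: 3201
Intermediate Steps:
L = 64 (L = 8**2 = 64)
C(O, c) = 28 (C(O, c) = -2 + 30 = 28)
m = 1408 (m = (6 + 16)*64 = 22*64 = 1408)
T(x) = 1433 (T(x) = -3 + (1408 + 28) = -3 + 1436 = 1433)
o(1768) + T(-1*507) = 1768 + 1433 = 3201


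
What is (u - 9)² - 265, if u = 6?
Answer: -256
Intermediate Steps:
(u - 9)² - 265 = (6 - 9)² - 265 = (-3)² - 265 = 9 - 265 = -256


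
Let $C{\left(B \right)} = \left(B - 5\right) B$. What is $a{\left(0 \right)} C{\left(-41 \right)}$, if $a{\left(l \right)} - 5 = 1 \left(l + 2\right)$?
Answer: $13202$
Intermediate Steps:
$C{\left(B \right)} = B \left(-5 + B\right)$ ($C{\left(B \right)} = \left(-5 + B\right) B = B \left(-5 + B\right)$)
$a{\left(l \right)} = 7 + l$ ($a{\left(l \right)} = 5 + 1 \left(l + 2\right) = 5 + 1 \left(2 + l\right) = 5 + \left(2 + l\right) = 7 + l$)
$a{\left(0 \right)} C{\left(-41 \right)} = \left(7 + 0\right) \left(- 41 \left(-5 - 41\right)\right) = 7 \left(\left(-41\right) \left(-46\right)\right) = 7 \cdot 1886 = 13202$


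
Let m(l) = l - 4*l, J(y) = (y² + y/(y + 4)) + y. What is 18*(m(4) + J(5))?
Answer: 334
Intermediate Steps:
J(y) = y + y² + y/(4 + y) (J(y) = (y² + y/(4 + y)) + y = y + y² + y/(4 + y))
m(l) = -3*l
18*(m(4) + J(5)) = 18*(-3*4 + 5*(5 + 5² + 5*5)/(4 + 5)) = 18*(-12 + 5*(5 + 25 + 25)/9) = 18*(-12 + 5*(⅑)*55) = 18*(-12 + 275/9) = 18*(167/9) = 334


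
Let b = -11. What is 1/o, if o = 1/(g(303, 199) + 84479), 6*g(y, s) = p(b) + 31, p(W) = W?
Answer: 253447/3 ≈ 84482.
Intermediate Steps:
g(y, s) = 10/3 (g(y, s) = (-11 + 31)/6 = (1/6)*20 = 10/3)
o = 3/253447 (o = 1/(10/3 + 84479) = 1/(253447/3) = 3/253447 ≈ 1.1837e-5)
1/o = 1/(3/253447) = 253447/3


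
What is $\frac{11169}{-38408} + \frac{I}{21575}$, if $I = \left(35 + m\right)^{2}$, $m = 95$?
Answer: $\frac{16324961}{33146104} \approx 0.49252$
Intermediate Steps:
$I = 16900$ ($I = \left(35 + 95\right)^{2} = 130^{2} = 16900$)
$\frac{11169}{-38408} + \frac{I}{21575} = \frac{11169}{-38408} + \frac{16900}{21575} = 11169 \left(- \frac{1}{38408}\right) + 16900 \cdot \frac{1}{21575} = - \frac{11169}{38408} + \frac{676}{863} = \frac{16324961}{33146104}$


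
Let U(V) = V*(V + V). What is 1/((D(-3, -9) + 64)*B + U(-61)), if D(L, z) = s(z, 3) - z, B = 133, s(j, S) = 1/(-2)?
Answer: 2/34169 ≈ 5.8533e-5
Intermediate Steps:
s(j, S) = -½
U(V) = 2*V² (U(V) = V*(2*V) = 2*V²)
D(L, z) = -½ - z
1/((D(-3, -9) + 64)*B + U(-61)) = 1/(((-½ - 1*(-9)) + 64)*133 + 2*(-61)²) = 1/(((-½ + 9) + 64)*133 + 2*3721) = 1/((17/2 + 64)*133 + 7442) = 1/((145/2)*133 + 7442) = 1/(19285/2 + 7442) = 1/(34169/2) = 2/34169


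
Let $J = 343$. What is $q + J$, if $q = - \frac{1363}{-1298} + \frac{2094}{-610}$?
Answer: $\frac{134846979}{395890} \approx 340.62$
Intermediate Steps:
$q = - \frac{943291}{395890}$ ($q = \left(-1363\right) \left(- \frac{1}{1298}\right) + 2094 \left(- \frac{1}{610}\right) = \frac{1363}{1298} - \frac{1047}{305} = - \frac{943291}{395890} \approx -2.3827$)
$q + J = - \frac{943291}{395890} + 343 = \frac{134846979}{395890}$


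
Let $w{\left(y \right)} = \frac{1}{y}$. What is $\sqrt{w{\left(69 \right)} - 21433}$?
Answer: $\frac{2 i \sqrt{25510611}}{69} \approx 146.4 i$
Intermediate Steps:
$\sqrt{w{\left(69 \right)} - 21433} = \sqrt{\frac{1}{69} - 21433} = \sqrt{- \frac{1478876}{69}} = \frac{2 i \sqrt{25510611}}{69}$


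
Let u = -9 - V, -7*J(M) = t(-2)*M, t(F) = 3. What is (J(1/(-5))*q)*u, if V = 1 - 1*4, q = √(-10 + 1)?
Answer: -54*I/35 ≈ -1.5429*I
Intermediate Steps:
q = 3*I (q = √(-9) = 3*I ≈ 3.0*I)
J(M) = -3*M/7
V = -3 (V = 1 - 4 = -3)
u = -6 (u = -9 - 1*(-3) = -9 + 3 = -6)
(J(1/(-5))*q)*u = ((-3/7/(-5))*(3*I))*(-6) = ((-3/7*(-⅕))*(3*I))*(-6) = (3*(3*I)/35)*(-6) = (9*I/35)*(-6) = -54*I/35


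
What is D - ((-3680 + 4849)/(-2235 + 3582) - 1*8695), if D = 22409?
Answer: 41895919/1347 ≈ 31103.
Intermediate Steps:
D - ((-3680 + 4849)/(-2235 + 3582) - 1*8695) = 22409 - ((-3680 + 4849)/(-2235 + 3582) - 1*8695) = 22409 - (1169/1347 - 8695) = 22409 - 1*(-11710996/1347) = 22409 + 11710996/1347 = 41895919/1347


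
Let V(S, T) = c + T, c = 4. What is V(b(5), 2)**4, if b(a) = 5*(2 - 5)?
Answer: 1296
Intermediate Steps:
b(a) = -15 (b(a) = 5*(-3) = -15)
V(S, T) = 4 + T
V(b(5), 2)**4 = (4 + 2)**4 = 6**4 = 1296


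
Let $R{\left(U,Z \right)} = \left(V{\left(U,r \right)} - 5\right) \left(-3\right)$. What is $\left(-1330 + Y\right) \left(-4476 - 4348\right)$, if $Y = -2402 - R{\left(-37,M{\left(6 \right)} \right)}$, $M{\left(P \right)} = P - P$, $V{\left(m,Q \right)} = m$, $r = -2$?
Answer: $34042992$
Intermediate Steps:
$M{\left(P \right)} = 0$
$R{\left(U,Z \right)} = 15 - 3 U$ ($R{\left(U,Z \right)} = \left(U - 5\right) \left(-3\right) = \left(-5 + U\right) \left(-3\right) = 15 - 3 U$)
$Y = -2528$ ($Y = -2402 - \left(15 - -111\right) = -2402 - \left(15 + 111\right) = -2402 - 126 = -2528$)
$\left(-1330 + Y\right) \left(-4476 - 4348\right) = \left(-1330 - 2528\right) \left(-4476 - 4348\right) = \left(-3858\right) \left(-8824\right) = 34042992$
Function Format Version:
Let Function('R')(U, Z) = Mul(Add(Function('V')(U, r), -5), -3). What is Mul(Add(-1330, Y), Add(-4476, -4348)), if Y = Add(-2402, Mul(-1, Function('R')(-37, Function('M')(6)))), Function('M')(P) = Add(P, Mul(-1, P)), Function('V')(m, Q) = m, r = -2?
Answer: 34042992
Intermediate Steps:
Function('M')(P) = 0
Function('R')(U, Z) = Add(15, Mul(-3, U)) (Function('R')(U, Z) = Mul(Add(U, -5), -3) = Mul(Add(-5, U), -3) = Add(15, Mul(-3, U)))
Y = -2528 (Y = Add(-2402, Mul(-1, Add(15, Mul(-3, -37)))) = Add(-2402, Mul(-1, Add(15, 111))) = Add(-2402, Mul(-1, 126)) = Add(-2402, -126) = -2528)
Mul(Add(-1330, Y), Add(-4476, -4348)) = Mul(Add(-1330, -2528), Add(-4476, -4348)) = Mul(-3858, -8824) = 34042992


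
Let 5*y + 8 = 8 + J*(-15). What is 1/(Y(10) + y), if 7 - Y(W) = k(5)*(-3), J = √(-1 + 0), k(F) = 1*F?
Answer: 22/493 + 3*I/493 ≈ 0.044625 + 0.0060852*I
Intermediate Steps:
k(F) = F
J = I (J = √(-1) = I ≈ 1.0*I)
Y(W) = 22 (Y(W) = 7 - 5*(-3) = 7 - 1*(-15) = 7 + 15 = 22)
y = -3*I (y = -8/5 + (8 + I*(-15))/5 = -8/5 + (8 - 15*I)/5 = -8/5 + (8/5 - 3*I) = -3*I ≈ -3.0*I)
1/(Y(10) + y) = 1/(22 - 3*I) = (22 + 3*I)/493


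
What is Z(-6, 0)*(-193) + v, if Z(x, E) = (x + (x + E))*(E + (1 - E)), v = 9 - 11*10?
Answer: 2215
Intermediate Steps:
v = -101 (v = 9 - 110 = -101)
Z(x, E) = E + 2*x (Z(x, E) = (x + (E + x))*1 = (E + 2*x)*1 = E + 2*x)
Z(-6, 0)*(-193) + v = (0 + 2*(-6))*(-193) - 101 = (0 - 12)*(-193) - 101 = -12*(-193) - 101 = 2316 - 101 = 2215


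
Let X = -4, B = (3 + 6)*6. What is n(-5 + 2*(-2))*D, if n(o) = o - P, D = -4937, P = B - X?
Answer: 330779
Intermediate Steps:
B = 54 (B = 9*6 = 54)
P = 58 (P = 54 - 1*(-4) = 54 + 4 = 58)
n(o) = -58 + o (n(o) = o - 1*58 = o - 58 = -58 + o)
n(-5 + 2*(-2))*D = (-58 + (-5 + 2*(-2)))*(-4937) = (-58 + (-5 - 4))*(-4937) = (-58 - 9)*(-4937) = -67*(-4937) = 330779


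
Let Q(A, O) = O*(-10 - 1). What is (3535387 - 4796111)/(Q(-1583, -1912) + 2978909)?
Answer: -1260724/2999941 ≈ -0.42025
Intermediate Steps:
Q(A, O) = -11*O (Q(A, O) = O*(-11) = -11*O)
(3535387 - 4796111)/(Q(-1583, -1912) + 2978909) = (3535387 - 4796111)/(-11*(-1912) + 2978909) = -1260724/(21032 + 2978909) = -1260724/2999941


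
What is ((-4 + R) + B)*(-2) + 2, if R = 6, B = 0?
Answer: -2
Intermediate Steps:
((-4 + R) + B)*(-2) + 2 = ((-4 + 6) + 0)*(-2) + 2 = (2 + 0)*(-2) + 2 = 2*(-2) + 2 = -4 + 2 = -2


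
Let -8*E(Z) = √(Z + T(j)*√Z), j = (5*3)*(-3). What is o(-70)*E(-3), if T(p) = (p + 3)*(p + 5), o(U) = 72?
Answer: -9*√(-3 + 1680*I*√3) ≈ -343.11 - 343.47*I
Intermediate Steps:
j = -45 (j = 15*(-3) = -45)
T(p) = (3 + p)*(5 + p)
E(Z) = -√(Z + 1680*√Z)/8 (E(Z) = -√(Z + (15 + (-45)² + 8*(-45))*√Z)/8 = -√(Z + (15 + 2025 - 360)*√Z)/8 = -√(Z + 1680*√Z)/8)
o(-70)*E(-3) = 72*(-√(-3 + 1680*√(-3))/8) = 72*(-√(-3 + 1680*(I*√3))/8) = 72*(-√(-3 + 1680*I*√3)/8) = -9*√(-3 + 1680*I*√3)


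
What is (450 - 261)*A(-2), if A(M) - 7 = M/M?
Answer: 1512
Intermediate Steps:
A(M) = 8 (A(M) = 7 + M/M = 7 + 1 = 8)
(450 - 261)*A(-2) = (450 - 261)*8 = 189*8 = 1512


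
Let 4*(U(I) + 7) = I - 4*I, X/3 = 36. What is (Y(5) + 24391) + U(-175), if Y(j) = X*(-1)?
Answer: 97629/4 ≈ 24407.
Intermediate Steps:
X = 108 (X = 3*36 = 108)
U(I) = -7 - 3*I/4 (U(I) = -7 + (I - 4*I)/4 = -7 + (-3*I)/4 = -7 - 3*I/4)
Y(j) = -108 (Y(j) = 108*(-1) = -108)
(Y(5) + 24391) + U(-175) = (-108 + 24391) + (-7 - ¾*(-175)) = 24283 + (-7 + 525/4) = 24283 + 497/4 = 97629/4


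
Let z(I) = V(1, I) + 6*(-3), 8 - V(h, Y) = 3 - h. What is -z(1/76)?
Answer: 12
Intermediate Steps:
V(h, Y) = 5 + h (V(h, Y) = 8 - (3 - h) = 8 + (-3 + h) = 5 + h)
z(I) = -12 (z(I) = (5 + 1) + 6*(-3) = 6 - 18 = -12)
-z(1/76) = -1*(-12) = 12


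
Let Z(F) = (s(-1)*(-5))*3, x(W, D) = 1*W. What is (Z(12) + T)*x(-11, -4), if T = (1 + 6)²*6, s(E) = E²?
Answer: -3069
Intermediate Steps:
x(W, D) = W
T = 294 (T = 7²*6 = 49*6 = 294)
Z(F) = -15 (Z(F) = ((-1)²*(-5))*3 = (1*(-5))*3 = -5*3 = -15)
(Z(12) + T)*x(-11, -4) = (-15 + 294)*(-11) = 279*(-11) = -3069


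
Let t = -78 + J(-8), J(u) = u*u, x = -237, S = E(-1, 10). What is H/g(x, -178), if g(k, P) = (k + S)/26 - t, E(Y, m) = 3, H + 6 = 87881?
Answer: 17575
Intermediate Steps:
H = 87875 (H = -6 + 87881 = 87875)
S = 3
J(u) = u²
t = -14 (t = -78 + (-8)² = -78 + 64 = -14)
g(k, P) = 367/26 + k/26 (g(k, P) = (k + 3)/26 - 1*(-14) = (3 + k)*(1/26) + 14 = (3/26 + k/26) + 14 = 367/26 + k/26)
H/g(x, -178) = 87875/(367/26 + (1/26)*(-237)) = 87875/(367/26 - 237/26) = 87875/5 = 87875*(⅕) = 17575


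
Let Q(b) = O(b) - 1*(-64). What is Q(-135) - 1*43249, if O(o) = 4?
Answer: -43181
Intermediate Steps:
Q(b) = 68 (Q(b) = 4 - 1*(-64) = 4 + 64 = 68)
Q(-135) - 1*43249 = 68 - 1*43249 = 68 - 43249 = -43181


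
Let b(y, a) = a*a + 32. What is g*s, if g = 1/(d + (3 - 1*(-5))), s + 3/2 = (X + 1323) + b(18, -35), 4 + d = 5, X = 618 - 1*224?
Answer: 5945/18 ≈ 330.28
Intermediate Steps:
b(y, a) = 32 + a**2 (b(y, a) = a**2 + 32 = 32 + a**2)
X = 394 (X = 618 - 224 = 394)
d = 1 (d = -4 + 5 = 1)
s = 5945/2 (s = -3/2 + ((394 + 1323) + (32 + (-35)**2)) = -3/2 + (1717 + (32 + 1225)) = -3/2 + (1717 + 1257) = -3/2 + 2974 = 5945/2 ≈ 2972.5)
g = 1/9 (g = 1/(1 + (3 - 1*(-5))) = 1/(1 + (3 + 5)) = 1/(1 + 8) = 1/9 ≈ 0.11111)
g*s = (1/9)*(5945/2) = 5945/18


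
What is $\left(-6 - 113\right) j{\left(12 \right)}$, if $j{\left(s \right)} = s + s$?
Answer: $-2856$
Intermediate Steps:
$j{\left(s \right)} = 2 s$
$\left(-6 - 113\right) j{\left(12 \right)} = \left(-6 - 113\right) 2 \cdot 12 = \left(-119\right) 24 = -2856$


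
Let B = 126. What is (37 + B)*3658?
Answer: 596254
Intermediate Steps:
(37 + B)*3658 = (37 + 126)*3658 = 163*3658 = 596254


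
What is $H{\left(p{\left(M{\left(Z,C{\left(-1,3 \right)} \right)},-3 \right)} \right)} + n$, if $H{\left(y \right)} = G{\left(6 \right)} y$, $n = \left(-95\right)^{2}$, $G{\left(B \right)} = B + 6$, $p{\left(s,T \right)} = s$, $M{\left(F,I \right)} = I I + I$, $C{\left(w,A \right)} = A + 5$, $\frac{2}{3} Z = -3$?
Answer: $9889$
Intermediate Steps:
$Z = - \frac{9}{2}$ ($Z = \frac{3}{2} \left(-3\right) = - \frac{9}{2} \approx -4.5$)
$C{\left(w,A \right)} = 5 + A$
$M{\left(F,I \right)} = I + I^{2}$ ($M{\left(F,I \right)} = I^{2} + I = I + I^{2}$)
$G{\left(B \right)} = 6 + B$
$n = 9025$
$H{\left(y \right)} = 12 y$ ($H{\left(y \right)} = \left(6 + 6\right) y = 12 y$)
$H{\left(p{\left(M{\left(Z,C{\left(-1,3 \right)} \right)},-3 \right)} \right)} + n = 12 \left(5 + 3\right) \left(1 + \left(5 + 3\right)\right) + 9025 = 12 \cdot 8 \left(1 + 8\right) + 9025 = 12 \cdot 8 \cdot 9 + 9025 = 12 \cdot 72 + 9025 = 864 + 9025 = 9889$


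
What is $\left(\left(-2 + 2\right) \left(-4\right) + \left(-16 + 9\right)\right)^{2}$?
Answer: $49$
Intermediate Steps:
$\left(\left(-2 + 2\right) \left(-4\right) + \left(-16 + 9\right)\right)^{2} = \left(0 \left(-4\right) - 7\right)^{2} = \left(0 - 7\right)^{2} = \left(-7\right)^{2} = 49$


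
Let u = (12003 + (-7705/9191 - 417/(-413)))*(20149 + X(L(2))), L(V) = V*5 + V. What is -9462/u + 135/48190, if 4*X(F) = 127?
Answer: 13988579915410437/5064015191307542842 ≈ 0.0027623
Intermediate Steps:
L(V) = 6*V (L(V) = 5*V + V = 6*V)
X(F) = 127/4 (X(F) = (¼)*127 = 127/4)
u = 525421787850959/2169076 (u = (12003 + (-7705/9191 - 417/(-413)))*(20149 + 127/4) = (12003 + (-7705*1/9191 - 417*(-1/413)))*(80723/4) = (12003 + (-7705/9191 + 417/413))*(80723/4) = (12003 + 92926/542269)*(80723/4) = (6508947733/542269)*(80723/4) = 525421787850959/2169076 ≈ 2.4223e+8)
-9462/u + 135/48190 = -9462/525421787850959/2169076 + 135/48190 = -9462*2169076/525421787850959 + 135*(1/48190) = -20523797112/525421787850959 + 27/9638 = 13988579915410437/5064015191307542842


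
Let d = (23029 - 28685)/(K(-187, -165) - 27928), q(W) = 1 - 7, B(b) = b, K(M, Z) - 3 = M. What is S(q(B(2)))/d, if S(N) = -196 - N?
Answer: -95380/101 ≈ -944.36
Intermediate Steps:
K(M, Z) = 3 + M
q(W) = -6
d = 101/502 (d = (23029 - 28685)/((3 - 187) - 27928) = -5656/(-184 - 27928) = -5656/(-28112) = -5656*(-1/28112) = 101/502 ≈ 0.20120)
S(q(B(2)))/d = (-196 - 1*(-6))/(101/502) = (-196 + 6)*(502/101) = -190*502/101 = -95380/101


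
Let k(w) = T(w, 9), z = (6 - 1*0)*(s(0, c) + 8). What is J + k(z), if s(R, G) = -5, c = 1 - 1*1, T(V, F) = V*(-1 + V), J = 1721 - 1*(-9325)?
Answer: 11352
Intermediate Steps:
J = 11046 (J = 1721 + 9325 = 11046)
c = 0 (c = 1 - 1 = 0)
z = 18 (z = (6 - 1*0)*(-5 + 8) = (6 + 0)*3 = 6*3 = 18)
k(w) = w*(-1 + w)
J + k(z) = 11046 + 18*(-1 + 18) = 11046 + 18*17 = 11046 + 306 = 11352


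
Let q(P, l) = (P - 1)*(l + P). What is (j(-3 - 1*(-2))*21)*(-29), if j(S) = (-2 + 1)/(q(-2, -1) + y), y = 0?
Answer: 203/3 ≈ 67.667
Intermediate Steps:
q(P, l) = (-1 + P)*(P + l)
j(S) = -⅑ (j(S) = (-2 + 1)/(((-2)² - 1*(-2) - 1*(-1) - 2*(-1)) + 0) = -1/((4 + 2 + 1 + 2) + 0) = -1/(9 + 0) = -1/9 = -1*⅑ = -⅑)
(j(-3 - 1*(-2))*21)*(-29) = -⅑*21*(-29) = -7/3*(-29) = 203/3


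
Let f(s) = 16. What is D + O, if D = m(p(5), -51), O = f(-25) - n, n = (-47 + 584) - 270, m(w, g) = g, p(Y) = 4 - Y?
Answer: -302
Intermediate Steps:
n = 267 (n = 537 - 270 = 267)
O = -251 (O = 16 - 1*267 = 16 - 267 = -251)
D = -51
D + O = -51 - 251 = -302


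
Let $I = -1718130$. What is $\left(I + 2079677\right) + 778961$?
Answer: $1140508$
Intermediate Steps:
$\left(I + 2079677\right) + 778961 = \left(-1718130 + 2079677\right) + 778961 = 361547 + 778961 = 1140508$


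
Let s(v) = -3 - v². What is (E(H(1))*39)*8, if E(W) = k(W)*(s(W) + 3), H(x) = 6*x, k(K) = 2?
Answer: -22464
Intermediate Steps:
E(W) = -2*W² (E(W) = 2*((-3 - W²) + 3) = 2*(-W²) = -2*W²)
(E(H(1))*39)*8 = (-2*(6*1)²*39)*8 = (-2*6²*39)*8 = (-2*36*39)*8 = -72*39*8 = -2808*8 = -22464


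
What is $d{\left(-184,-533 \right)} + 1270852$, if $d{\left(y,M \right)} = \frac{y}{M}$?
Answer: $\frac{677364300}{533} \approx 1.2709 \cdot 10^{6}$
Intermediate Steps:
$d{\left(-184,-533 \right)} + 1270852 = - \frac{184}{-533} + 1270852 = \left(-184\right) \left(- \frac{1}{533}\right) + 1270852 = \frac{184}{533} + 1270852 = \frac{677364300}{533}$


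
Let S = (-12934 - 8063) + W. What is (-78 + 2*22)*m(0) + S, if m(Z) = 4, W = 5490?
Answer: -15643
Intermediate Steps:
S = -15507 (S = (-12934 - 8063) + 5490 = -20997 + 5490 = -15507)
(-78 + 2*22)*m(0) + S = (-78 + 2*22)*4 - 15507 = (-78 + 44)*4 - 15507 = -34*4 - 15507 = -136 - 15507 = -15643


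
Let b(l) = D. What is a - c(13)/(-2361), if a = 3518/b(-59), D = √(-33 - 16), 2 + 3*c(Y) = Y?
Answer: 11/7083 - 3518*I/7 ≈ 0.001553 - 502.57*I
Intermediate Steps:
c(Y) = -⅔ + Y/3
D = 7*I (D = √(-49) = 7*I ≈ 7.0*I)
b(l) = 7*I
a = -3518*I/7 (a = 3518/((7*I)) = 3518*(-I/7) = -3518*I/7 ≈ -502.57*I)
a - c(13)/(-2361) = -3518*I/7 - (-⅔ + (⅓)*13)/(-2361) = -3518*I/7 - (-⅔ + 13/3)*(-1)/2361 = -3518*I/7 - 11*(-1)/(3*2361) = -3518*I/7 - 1*(-11/7083) = -3518*I/7 + 11/7083 = 11/7083 - 3518*I/7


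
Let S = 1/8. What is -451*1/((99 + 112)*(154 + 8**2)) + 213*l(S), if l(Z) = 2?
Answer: 19594697/45998 ≈ 425.99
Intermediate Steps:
S = 1/8 ≈ 0.12500
-451*1/((99 + 112)*(154 + 8**2)) + 213*l(S) = -451*1/((99 + 112)*(154 + 8**2)) + 213*2 = -451*1/(211*(154 + 64)) + 426 = -451/(218*211) + 426 = -451/45998 + 426 = 19594697/45998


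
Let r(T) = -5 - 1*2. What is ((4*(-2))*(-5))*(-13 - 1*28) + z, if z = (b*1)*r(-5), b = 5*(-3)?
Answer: -1535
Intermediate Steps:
r(T) = -7 (r(T) = -5 - 2 = -7)
b = -15
z = 105 (z = -15*1*(-7) = -15*(-7) = 105)
((4*(-2))*(-5))*(-13 - 1*28) + z = ((4*(-2))*(-5))*(-13 - 1*28) + 105 = (-8*(-5))*(-13 - 28) + 105 = 40*(-41) + 105 = -1640 + 105 = -1535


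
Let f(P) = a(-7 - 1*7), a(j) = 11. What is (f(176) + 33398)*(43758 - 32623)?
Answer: 372009215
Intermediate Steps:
f(P) = 11
(f(176) + 33398)*(43758 - 32623) = (11 + 33398)*(43758 - 32623) = 33409*11135 = 372009215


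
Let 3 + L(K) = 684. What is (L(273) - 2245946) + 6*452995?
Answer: 472705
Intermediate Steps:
L(K) = 681 (L(K) = -3 + 684 = 681)
(L(273) - 2245946) + 6*452995 = (681 - 2245946) + 6*452995 = -2245265 + 2717970 = 472705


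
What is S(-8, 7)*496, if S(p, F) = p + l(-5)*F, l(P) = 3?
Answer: 6448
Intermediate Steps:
S(p, F) = p + 3*F
S(-8, 7)*496 = (-8 + 3*7)*496 = (-8 + 21)*496 = 13*496 = 6448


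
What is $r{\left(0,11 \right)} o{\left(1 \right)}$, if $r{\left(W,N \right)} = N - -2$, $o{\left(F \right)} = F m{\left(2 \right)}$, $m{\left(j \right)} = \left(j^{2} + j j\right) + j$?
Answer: $130$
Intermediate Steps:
$m{\left(j \right)} = j + 2 j^{2}$ ($m{\left(j \right)} = \left(j^{2} + j^{2}\right) + j = 2 j^{2} + j = j + 2 j^{2}$)
$o{\left(F \right)} = 10 F$ ($o{\left(F \right)} = F 2 \left(1 + 2 \cdot 2\right) = F 2 \left(1 + 4\right) = F 2 \cdot 5 = F 10 = 10 F$)
$r{\left(W,N \right)} = 2 + N$ ($r{\left(W,N \right)} = N + 2 = 2 + N$)
$r{\left(0,11 \right)} o{\left(1 \right)} = \left(2 + 11\right) 10 \cdot 1 = 13 \cdot 10 = 130$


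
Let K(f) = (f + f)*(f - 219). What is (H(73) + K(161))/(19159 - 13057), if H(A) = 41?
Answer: -18635/6102 ≈ -3.0539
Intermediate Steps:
K(f) = 2*f*(-219 + f) (K(f) = (2*f)*(-219 + f) = 2*f*(-219 + f))
(H(73) + K(161))/(19159 - 13057) = (41 + 2*161*(-219 + 161))/(19159 - 13057) = (41 + 2*161*(-58))/6102 = (41 - 18676)*(1/6102) = -18635*1/6102 = -18635/6102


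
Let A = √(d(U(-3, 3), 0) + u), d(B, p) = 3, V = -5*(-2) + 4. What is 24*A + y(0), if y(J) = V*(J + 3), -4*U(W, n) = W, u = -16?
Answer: 42 + 24*I*√13 ≈ 42.0 + 86.533*I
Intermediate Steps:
U(W, n) = -W/4
V = 14 (V = 10 + 4 = 14)
y(J) = 42 + 14*J (y(J) = 14*(J + 3) = 14*(3 + J) = 42 + 14*J)
A = I*√13 (A = √(3 - 16) = √(-13) = I*√13 ≈ 3.6056*I)
24*A + y(0) = 24*(I*√13) + (42 + 14*0) = 24*I*√13 + (42 + 0) = 24*I*√13 + 42 = 42 + 24*I*√13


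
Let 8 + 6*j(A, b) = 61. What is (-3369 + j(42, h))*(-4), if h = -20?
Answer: 40322/3 ≈ 13441.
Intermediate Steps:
j(A, b) = 53/6 (j(A, b) = -4/3 + (⅙)*61 = -4/3 + 61/6 = 53/6)
(-3369 + j(42, h))*(-4) = (-3369 + 53/6)*(-4) = -20161/6*(-4) = 40322/3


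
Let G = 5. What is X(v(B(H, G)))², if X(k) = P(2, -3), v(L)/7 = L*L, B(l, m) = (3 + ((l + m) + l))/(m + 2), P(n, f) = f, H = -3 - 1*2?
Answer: 9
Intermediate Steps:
H = -5 (H = -3 - 2 = -5)
B(l, m) = (3 + m + 2*l)/(2 + m) (B(l, m) = (3 + (m + 2*l))/(2 + m) = (3 + m + 2*l)/(2 + m))
v(L) = 7*L² (v(L) = 7*(L*L) = 7*L²)
X(k) = -3
X(v(B(H, G)))² = (-3)² = 9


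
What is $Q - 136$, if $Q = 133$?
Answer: $-3$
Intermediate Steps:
$Q - 136 = 133 - 136 = -3$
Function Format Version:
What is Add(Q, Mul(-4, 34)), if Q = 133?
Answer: -3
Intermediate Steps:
Add(Q, Mul(-4, 34)) = Add(133, Mul(-4, 34)) = Add(133, -136) = -3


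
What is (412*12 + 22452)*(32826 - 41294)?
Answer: -231989328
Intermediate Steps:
(412*12 + 22452)*(32826 - 41294) = (4944 + 22452)*(-8468) = 27396*(-8468) = -231989328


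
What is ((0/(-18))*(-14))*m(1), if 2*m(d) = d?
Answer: 0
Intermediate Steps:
m(d) = d/2
((0/(-18))*(-14))*m(1) = ((0/(-18))*(-14))*((1/2)*1) = ((0*(-1/18))*(-14))*(1/2) = (0*(-14))*(1/2) = 0*(1/2) = 0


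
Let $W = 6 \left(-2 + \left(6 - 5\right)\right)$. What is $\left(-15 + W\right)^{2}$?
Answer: $441$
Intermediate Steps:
$W = -6$ ($W = 6 \left(-2 + \left(6 - 5\right)\right) = 6 \left(-2 + 1\right) = 6 \left(-1\right) = -6$)
$\left(-15 + W\right)^{2} = \left(-15 - 6\right)^{2} = \left(-21\right)^{2} = 441$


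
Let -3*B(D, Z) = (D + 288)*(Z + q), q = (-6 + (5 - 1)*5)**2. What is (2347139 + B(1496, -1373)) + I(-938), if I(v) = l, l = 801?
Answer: 9143588/3 ≈ 3.0479e+6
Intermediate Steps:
I(v) = 801
q = 196 (q = (-6 + 4*5)**2 = (-6 + 20)**2 = 14**2 = 196)
B(D, Z) = -(196 + Z)*(288 + D)/3 (B(D, Z) = -(D + 288)*(Z + 196)/3 = -(288 + D)*(196 + Z)/3 = -(196 + Z)*(288 + D)/3)
(2347139 + B(1496, -1373)) + I(-938) = (2347139 + (-18816 - 96*(-1373) - 196/3*1496 - 1/3*1496*(-1373))) + 801 = (2347139 + (-18816 + 131808 - 293216/3 + 2054008/3)) + 801 = (2347139 + 2099768/3) + 801 = 9141185/3 + 801 = 9143588/3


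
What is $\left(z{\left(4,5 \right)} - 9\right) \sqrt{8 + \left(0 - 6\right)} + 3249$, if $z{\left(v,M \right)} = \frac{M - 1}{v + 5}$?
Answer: $3249 - \frac{77 \sqrt{2}}{9} \approx 3236.9$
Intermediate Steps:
$z{\left(v,M \right)} = \frac{-1 + M}{5 + v}$
$\left(z{\left(4,5 \right)} - 9\right) \sqrt{8 + \left(0 - 6\right)} + 3249 = \left(\frac{-1 + 5}{5 + 4} - 9\right) \sqrt{8 + \left(0 - 6\right)} + 3249 = \left(\frac{1}{9} \cdot 4 - 9\right) \sqrt{8 + \left(0 - 6\right)} + 3249 = \left(\frac{1}{9} \cdot 4 - 9\right) \sqrt{8 - 6} + 3249 = \left(\frac{4}{9} - 9\right) \sqrt{2} + 3249 = - \frac{77 \sqrt{2}}{9} + 3249 = 3249 - \frac{77 \sqrt{2}}{9}$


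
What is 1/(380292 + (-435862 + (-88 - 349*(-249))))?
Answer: 1/31243 ≈ 3.2007e-5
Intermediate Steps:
1/(380292 + (-435862 + (-88 - 349*(-249)))) = 1/(380292 + (-435862 + (-88 + 86901))) = 1/(380292 + (-435862 + 86813)) = 1/(380292 - 349049) = 1/31243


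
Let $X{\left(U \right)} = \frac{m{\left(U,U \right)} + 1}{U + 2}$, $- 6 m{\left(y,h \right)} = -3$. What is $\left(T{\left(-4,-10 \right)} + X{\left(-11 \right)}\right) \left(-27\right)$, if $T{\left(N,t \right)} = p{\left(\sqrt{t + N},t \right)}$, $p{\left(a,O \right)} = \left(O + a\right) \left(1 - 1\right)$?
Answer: $\frac{9}{2} \approx 4.5$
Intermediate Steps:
$p{\left(a,O \right)} = 0$ ($p{\left(a,O \right)} = \left(O + a\right) 0 = 0$)
$m{\left(y,h \right)} = \frac{1}{2}$ ($m{\left(y,h \right)} = \left(- \frac{1}{6}\right) \left(-3\right) = \frac{1}{2}$)
$X{\left(U \right)} = \frac{3}{2 \left(2 + U\right)}$ ($X{\left(U \right)} = \frac{\frac{1}{2} + 1}{U + 2} = \frac{3}{2 \left(2 + U\right)}$)
$T{\left(N,t \right)} = 0$
$\left(T{\left(-4,-10 \right)} + X{\left(-11 \right)}\right) \left(-27\right) = \left(0 + \frac{3}{2 \left(2 - 11\right)}\right) \left(-27\right) = \left(0 + \frac{3}{2 \left(-9\right)}\right) \left(-27\right) = \left(0 + \frac{3}{2} \left(- \frac{1}{9}\right)\right) \left(-27\right) = \left(0 - \frac{1}{6}\right) \left(-27\right) = \left(- \frac{1}{6}\right) \left(-27\right) = \frac{9}{2}$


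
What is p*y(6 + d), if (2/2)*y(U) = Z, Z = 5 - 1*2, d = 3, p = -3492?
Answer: -10476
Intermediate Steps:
Z = 3 (Z = 5 - 2 = 3)
y(U) = 3
p*y(6 + d) = -3492*3 = -10476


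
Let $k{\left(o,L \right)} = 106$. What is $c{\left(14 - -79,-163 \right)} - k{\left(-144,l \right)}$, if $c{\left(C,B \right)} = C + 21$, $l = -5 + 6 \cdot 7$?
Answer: $8$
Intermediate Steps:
$l = 37$ ($l = -5 + 42 = 37$)
$c{\left(C,B \right)} = 21 + C$
$c{\left(14 - -79,-163 \right)} - k{\left(-144,l \right)} = \left(21 + \left(14 - -79\right)\right) - 106 = \left(21 + \left(14 + 79\right)\right) - 106 = \left(21 + 93\right) - 106 = 114 - 106 = 8$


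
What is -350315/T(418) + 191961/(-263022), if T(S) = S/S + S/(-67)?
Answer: 2057783200333/30773574 ≈ 66869.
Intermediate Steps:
T(S) = 1 - S/67 (T(S) = 1 + S*(-1/67) = 1 - S/67)
-350315/T(418) + 191961/(-263022) = -350315/(1 - 1/67*418) + 191961/(-263022) = -350315/(1 - 418/67) + 191961*(-1/263022) = -350315/(-351/67) - 63987/87674 = -350315*(-67/351) - 63987/87674 = 23471105/351 - 63987/87674 = 2057783200333/30773574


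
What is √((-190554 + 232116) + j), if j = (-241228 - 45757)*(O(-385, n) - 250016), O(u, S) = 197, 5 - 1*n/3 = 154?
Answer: √71694347277 ≈ 2.6776e+5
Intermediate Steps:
n = -447 (n = 15 - 3*154 = 15 - 462 = -447)
j = 71694305715 (j = (-241228 - 45757)*(197 - 250016) = -286985*(-249819) = 71694305715)
√((-190554 + 232116) + j) = √((-190554 + 232116) + 71694305715) = √(41562 + 71694305715) = √71694347277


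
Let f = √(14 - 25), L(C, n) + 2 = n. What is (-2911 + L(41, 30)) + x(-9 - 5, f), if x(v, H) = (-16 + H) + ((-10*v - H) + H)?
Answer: -2759 + I*√11 ≈ -2759.0 + 3.3166*I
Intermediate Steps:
L(C, n) = -2 + n
f = I*√11 (f = √(-11) = I*√11 ≈ 3.3166*I)
x(v, H) = -16 + H - 10*v (x(v, H) = (-16 + H) + ((-H - 10*v) + H) = (-16 + H) - 10*v = -16 + H - 10*v)
(-2911 + L(41, 30)) + x(-9 - 5, f) = (-2911 + (-2 + 30)) + (-16 + I*√11 - 10*(-9 - 5)) = (-2911 + 28) + (-16 + I*√11 - 10*(-14)) = -2883 + (-16 + I*√11 + 140) = -2883 + (124 + I*√11) = -2759 + I*√11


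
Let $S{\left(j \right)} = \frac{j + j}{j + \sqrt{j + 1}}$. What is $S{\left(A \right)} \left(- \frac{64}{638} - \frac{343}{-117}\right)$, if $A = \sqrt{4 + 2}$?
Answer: $\frac{211346 \sqrt{6}}{37323 \left(\sqrt{6} + \sqrt{1 + \sqrt{6}}\right)} \approx 3.2206$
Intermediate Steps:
$A = \sqrt{6} \approx 2.4495$
$S{\left(j \right)} = \frac{2 j}{j + \sqrt{1 + j}}$
$S{\left(A \right)} \left(- \frac{64}{638} - \frac{343}{-117}\right) = \frac{2 \sqrt{6}}{\sqrt{6} + \sqrt{1 + \sqrt{6}}} \left(- \frac{64}{638} - \frac{343}{-117}\right) = \frac{2 \sqrt{6}}{\sqrt{6} + \sqrt{1 + \sqrt{6}}} \left(\left(-64\right) \frac{1}{638} - - \frac{343}{117}\right) = \frac{2 \sqrt{6}}{\sqrt{6} + \sqrt{1 + \sqrt{6}}} \left(- \frac{32}{319} + \frac{343}{117}\right) = \frac{2 \sqrt{6}}{\sqrt{6} + \sqrt{1 + \sqrt{6}}} \cdot \frac{105673}{37323} = \frac{211346 \sqrt{6}}{37323 \left(\sqrt{6} + \sqrt{1 + \sqrt{6}}\right)}$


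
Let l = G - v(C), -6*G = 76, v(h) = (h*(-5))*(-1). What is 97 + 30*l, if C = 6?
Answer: -1183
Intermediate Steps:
v(h) = 5*h (v(h) = -5*h*(-1) = 5*h)
G = -38/3 (G = -1/6*76 = -38/3 ≈ -12.667)
l = -128/3 (l = -38/3 - 5*6 = -38/3 - 1*30 = -38/3 - 30 = -128/3 ≈ -42.667)
97 + 30*l = 97 + 30*(-128/3) = 97 - 1280 = -1183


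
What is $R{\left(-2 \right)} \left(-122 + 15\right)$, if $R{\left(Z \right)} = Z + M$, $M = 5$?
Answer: $-321$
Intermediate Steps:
$R{\left(Z \right)} = 5 + Z$ ($R{\left(Z \right)} = Z + 5 = 5 + Z$)
$R{\left(-2 \right)} \left(-122 + 15\right) = \left(5 - 2\right) \left(-122 + 15\right) = 3 \left(-107\right) = -321$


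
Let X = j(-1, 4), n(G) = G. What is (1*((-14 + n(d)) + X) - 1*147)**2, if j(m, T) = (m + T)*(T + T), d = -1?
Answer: 19044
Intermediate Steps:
j(m, T) = 2*T*(T + m) (j(m, T) = (T + m)*(2*T) = 2*T*(T + m))
X = 24 (X = 2*4*(4 - 1) = 2*4*3 = 24)
(1*((-14 + n(d)) + X) - 1*147)**2 = (1*((-14 - 1) + 24) - 1*147)**2 = (1*(-15 + 24) - 147)**2 = (1*9 - 147)**2 = (9 - 147)**2 = (-138)**2 = 19044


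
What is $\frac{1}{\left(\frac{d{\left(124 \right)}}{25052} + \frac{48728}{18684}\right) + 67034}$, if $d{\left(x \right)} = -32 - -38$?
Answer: $\frac{58508946}{3922241291909} \approx 1.4917 \cdot 10^{-5}$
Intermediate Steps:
$d{\left(x \right)} = 6$ ($d{\left(x \right)} = -32 + 38 = 6$)
$\frac{1}{\left(\frac{d{\left(124 \right)}}{25052} + \frac{48728}{18684}\right) + 67034} = \frac{1}{\left(\frac{6}{25052} + \frac{48728}{18684}\right) + 67034} = \frac{1}{\left(6 \cdot \frac{1}{25052} + 48728 \cdot \frac{1}{18684}\right) + 67034} = \frac{1}{\left(\frac{3}{12526} + \frac{12182}{4671}\right) + 67034} = \frac{1}{\frac{152605745}{58508946} + 67034} = \frac{1}{\frac{3922241291909}{58508946}} = \frac{58508946}{3922241291909}$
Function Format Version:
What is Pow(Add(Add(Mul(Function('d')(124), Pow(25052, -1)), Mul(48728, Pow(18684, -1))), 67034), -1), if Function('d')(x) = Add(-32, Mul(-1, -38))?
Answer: Rational(58508946, 3922241291909) ≈ 1.4917e-5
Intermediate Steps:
Function('d')(x) = 6 (Function('d')(x) = Add(-32, 38) = 6)
Pow(Add(Add(Mul(Function('d')(124), Pow(25052, -1)), Mul(48728, Pow(18684, -1))), 67034), -1) = Pow(Add(Add(Mul(6, Pow(25052, -1)), Mul(48728, Pow(18684, -1))), 67034), -1) = Pow(Add(Add(Mul(6, Rational(1, 25052)), Mul(48728, Rational(1, 18684))), 67034), -1) = Pow(Add(Add(Rational(3, 12526), Rational(12182, 4671)), 67034), -1) = Pow(Add(Rational(152605745, 58508946), 67034), -1) = Pow(Rational(3922241291909, 58508946), -1) = Rational(58508946, 3922241291909)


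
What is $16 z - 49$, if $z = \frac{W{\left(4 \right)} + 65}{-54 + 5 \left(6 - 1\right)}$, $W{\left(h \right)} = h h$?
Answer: $- \frac{2717}{29} \approx -93.69$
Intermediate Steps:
$W{\left(h \right)} = h^{2}$
$z = - \frac{81}{29}$ ($z = \frac{4^{2} + 65}{-54 + 5 \left(6 - 1\right)} = \frac{16 + 65}{-54 + 5 \cdot 5} = \frac{81}{-54 + 25} = \frac{81}{-29} = 81 \left(- \frac{1}{29}\right) = - \frac{81}{29} \approx -2.7931$)
$16 z - 49 = 16 \left(- \frac{81}{29}\right) - 49 = - \frac{1296}{29} - 49 = - \frac{2717}{29}$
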